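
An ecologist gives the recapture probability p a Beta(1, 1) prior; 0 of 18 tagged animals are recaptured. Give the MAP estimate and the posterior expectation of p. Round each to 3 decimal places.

Posterior: Beta(1+0, 1+18) = Beta(1, 19).
Since α = 1 ≤ 1 and β > 1, the Beta density is monotone decreasing on [0,1]; the mode is at 0.
Mean = 1/(1+19) = 0.050.

MAP estimate = 0.000, posterior expectation = 0.050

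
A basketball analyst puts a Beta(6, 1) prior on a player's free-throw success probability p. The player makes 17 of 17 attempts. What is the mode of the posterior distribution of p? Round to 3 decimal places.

1.000

Posterior: Beta(6+17, 1+0) = Beta(23, 1).
Since β = 1 ≤ 1 and α > 1, the Beta density is monotone increasing on [0,1]; the mode is at 1.
Mean = 23/(23+1) = 0.958.
This is the posterior mode — the MAP estimate.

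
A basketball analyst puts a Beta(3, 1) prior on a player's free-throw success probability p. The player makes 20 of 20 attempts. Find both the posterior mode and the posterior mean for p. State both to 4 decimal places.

Posterior: Beta(3+20, 1+0) = Beta(23, 1).
Since β = 1 ≤ 1 and α > 1, the Beta density is monotone increasing on [0,1]; the mode is at 1.
Mean = 23/(23+1) = 0.9583.

p_MAP = 1.0000, E[p|data] = 0.9583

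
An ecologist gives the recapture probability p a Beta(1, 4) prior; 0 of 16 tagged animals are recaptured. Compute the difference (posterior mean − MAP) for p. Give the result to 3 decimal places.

Posterior: Beta(1+0, 4+16) = Beta(1, 20).
Since α = 1 ≤ 1 and β > 1, the Beta density is monotone decreasing on [0,1]; the mode is at 0.
Mean = 1/(1+20) = 0.048.
Difference = 0.048 − 0.000 = 0.048.

0.048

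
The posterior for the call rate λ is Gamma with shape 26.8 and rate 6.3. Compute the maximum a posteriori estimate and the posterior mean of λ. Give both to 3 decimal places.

Mode = (α−1)/β = 25.8/6.3 = 4.095.
Mean = α/β = 26.8/6.3 = 4.254.

maximum a posteriori estimate = 4.095, posterior mean = 4.254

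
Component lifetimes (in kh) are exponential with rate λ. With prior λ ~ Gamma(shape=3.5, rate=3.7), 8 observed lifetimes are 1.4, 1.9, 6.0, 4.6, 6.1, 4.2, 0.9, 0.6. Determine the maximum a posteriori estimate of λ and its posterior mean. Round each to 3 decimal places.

MAP = 0.357; posterior mean = 0.391

Σ times = 25.7. Posterior: Gamma(shape = 3.5+8 = 11.5, rate = 3.7+25.7 = 29.4).
Mode = (α−1)/β = 10.5/29.4 = 0.357.
Mean = α/β = 11.5/29.4 = 0.391.
The posterior is right-skewed, so the mean exceeds the mode.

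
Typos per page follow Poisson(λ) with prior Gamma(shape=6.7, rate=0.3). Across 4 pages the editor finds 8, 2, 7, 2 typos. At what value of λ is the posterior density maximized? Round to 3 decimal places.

Σ counts = 19. Posterior: Gamma(shape = 6.7+19 = 25.7, rate = 0.3+4 = 4.3).
Mode = (α−1)/β = 24.7/4.3 = 5.744.
Mean = α/β = 25.7/4.3 = 5.977.
This is the posterior mode — the MAP estimate.

5.744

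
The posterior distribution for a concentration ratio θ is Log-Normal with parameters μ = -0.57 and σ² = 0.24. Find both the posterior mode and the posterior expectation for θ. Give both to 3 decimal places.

θ_MAP = 0.445, E[θ|data] = 0.638

Mode = exp(μ − σ²) = exp(-0.81) = 0.445.
Mean = exp(μ + σ²/2) = exp(-0.450) = 0.638.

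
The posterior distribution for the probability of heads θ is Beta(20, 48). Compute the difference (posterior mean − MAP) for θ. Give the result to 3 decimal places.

Mode = (20−1)/(20+48−2) = 19/66 = 0.288.
Mean = 20/(20+48) = 20/68 = 0.294.
Difference = 0.294 − 0.288 = 0.006.

0.006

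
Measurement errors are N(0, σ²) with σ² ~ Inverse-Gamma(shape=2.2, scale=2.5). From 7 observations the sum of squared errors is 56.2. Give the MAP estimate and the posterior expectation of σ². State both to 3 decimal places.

Posterior: Inverse-Gamma(shape = 2.2+7/2 = 5.7, scale = 2.5+56.2/2 = 30.6).
Mode = β/(α+1) = 30.6/6.7 = 4.567.
Mean = β/(α−1) = 30.6/4.7 = 6.511.
The posterior is right-skewed, so the mean exceeds the mode.

MAP = 4.567; posterior mean = 6.511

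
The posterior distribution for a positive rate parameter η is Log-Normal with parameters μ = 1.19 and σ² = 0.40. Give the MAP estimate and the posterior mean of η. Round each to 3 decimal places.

Mode = exp(μ − σ²) = exp(0.79) = 2.203.
Mean = exp(μ + σ²/2) = exp(1.390) = 4.015.
The mean is pulled above the mode by the posterior's right skew.

η_MAP = 2.203, E[η|data] = 4.015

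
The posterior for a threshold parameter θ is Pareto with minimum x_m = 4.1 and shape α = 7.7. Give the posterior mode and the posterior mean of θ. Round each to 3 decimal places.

The Pareto density is strictly decreasing on [x_m, ∞), so the mode is x_m = 4.100.
Mean = α·x_m/(α−1) = 7.7·4.1/6.7 = 4.712.

MAP = 4.100, posterior mean = 4.712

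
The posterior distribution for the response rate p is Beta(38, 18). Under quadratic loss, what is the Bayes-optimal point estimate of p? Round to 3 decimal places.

0.679

Mode = (38−1)/(38+18−2) = 37/54 = 0.685.
Mean = 38/(38+18) = 38/56 = 0.679.
Quadratic loss ⇒ the optimal estimator is the posterior mean.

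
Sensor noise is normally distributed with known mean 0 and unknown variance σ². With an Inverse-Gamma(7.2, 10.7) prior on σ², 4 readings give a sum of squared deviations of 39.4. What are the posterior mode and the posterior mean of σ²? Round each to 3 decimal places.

Posterior: Inverse-Gamma(shape = 7.2+4/2 = 9.2, scale = 10.7+39.4/2 = 30.4).
Mode = β/(α+1) = 30.4/10.2 = 2.980.
Mean = β/(α−1) = 30.4/8.2 = 3.707.

posterior mode = 2.980, posterior mean = 3.707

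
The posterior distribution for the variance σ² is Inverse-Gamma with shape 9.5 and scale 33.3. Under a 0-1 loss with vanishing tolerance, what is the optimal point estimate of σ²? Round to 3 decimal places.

3.171

Mode = β/(α+1) = 33.3/10.5 = 3.171.
Mean = β/(α−1) = 33.3/8.5 = 3.918.
This is the posterior mode — the MAP estimate.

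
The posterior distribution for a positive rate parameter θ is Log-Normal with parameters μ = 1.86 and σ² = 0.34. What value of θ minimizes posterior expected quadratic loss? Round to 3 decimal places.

Mode = exp(μ − σ²) = exp(1.52) = 4.572.
Mean = exp(μ + σ²/2) = exp(2.030) = 7.614.
Quadratic loss ⇒ the optimal estimator is the posterior mean.

7.614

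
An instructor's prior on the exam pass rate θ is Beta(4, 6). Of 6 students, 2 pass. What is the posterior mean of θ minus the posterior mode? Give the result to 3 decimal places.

Posterior: Beta(4+2, 6+4) = Beta(6, 10).
Mode = (6−1)/(6+10−2) = 5/14 = 0.357.
Mean = 6/(6+10) = 6/16 = 0.375.
Difference = 0.375 − 0.357 = 0.018.
The posterior is right-skewed, so the mean exceeds the mode.

0.018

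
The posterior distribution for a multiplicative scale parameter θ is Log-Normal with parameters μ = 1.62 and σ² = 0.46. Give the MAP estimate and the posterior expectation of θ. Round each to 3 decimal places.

θ_MAP = 3.190, E[θ|data] = 6.360

Mode = exp(μ − σ²) = exp(1.16) = 3.190.
Mean = exp(μ + σ²/2) = exp(1.850) = 6.360.
Mean > mode: the posterior has a right tail.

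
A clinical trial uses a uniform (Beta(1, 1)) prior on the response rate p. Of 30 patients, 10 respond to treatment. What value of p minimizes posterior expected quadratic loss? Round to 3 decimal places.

Posterior: Beta(1+10, 1+20) = Beta(11, 21).
Mode = (11−1)/(11+21−2) = 10/30 = 0.333.
With a flat prior the MAP equals the MLE, 10/30.
Mean = 11/(11+21) = 11/32 = 0.344.
Quadratic loss ⇒ the optimal estimator is the posterior mean.

0.344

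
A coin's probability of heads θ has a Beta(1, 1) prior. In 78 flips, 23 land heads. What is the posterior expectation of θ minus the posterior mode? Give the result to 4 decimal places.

Posterior: Beta(1+23, 1+55) = Beta(24, 56).
Mode = (24−1)/(24+56−2) = 23/78 = 0.2949.
Mean = 24/(24+56) = 24/80 = 0.3000.
Difference = 0.3000 − 0.2949 = 0.0051.

0.0051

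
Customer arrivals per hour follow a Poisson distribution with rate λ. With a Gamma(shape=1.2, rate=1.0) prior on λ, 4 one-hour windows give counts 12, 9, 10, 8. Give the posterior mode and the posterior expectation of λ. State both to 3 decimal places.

MAP = 7.840, posterior mean = 8.040

Σ counts = 39. Posterior: Gamma(shape = 1.2+39 = 40.2, rate = 1.0+4 = 5.0).
Mode = (α−1)/β = 39.2/5.0 = 7.840.
Mean = α/β = 40.2/5.0 = 8.040.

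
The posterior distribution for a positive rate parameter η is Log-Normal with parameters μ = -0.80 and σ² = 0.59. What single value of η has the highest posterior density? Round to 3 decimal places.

0.249

Mode = exp(μ − σ²) = exp(-1.39) = 0.249.
Mean = exp(μ + σ²/2) = exp(-0.505) = 0.604.
This is the posterior mode — the MAP estimate.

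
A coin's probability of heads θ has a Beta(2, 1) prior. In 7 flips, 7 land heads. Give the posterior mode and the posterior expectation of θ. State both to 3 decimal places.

Posterior: Beta(2+7, 1+0) = Beta(9, 1).
Since β = 1 ≤ 1 and α > 1, the Beta density is monotone increasing on [0,1]; the mode is at 1.
Mean = 9/(9+1) = 0.900.
Mode > mean: the posterior has a left tail.

θ_MAP = 1.000, E[θ|data] = 0.900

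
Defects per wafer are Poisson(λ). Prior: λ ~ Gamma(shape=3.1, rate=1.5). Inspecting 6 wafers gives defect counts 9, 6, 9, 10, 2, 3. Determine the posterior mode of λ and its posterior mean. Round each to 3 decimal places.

Σ counts = 39. Posterior: Gamma(shape = 3.1+39 = 42.1, rate = 1.5+6 = 7.5).
Mode = (α−1)/β = 41.1/7.5 = 5.480.
Mean = α/β = 42.1/7.5 = 5.613.

λ_MAP = 5.480, E[λ|data] = 5.613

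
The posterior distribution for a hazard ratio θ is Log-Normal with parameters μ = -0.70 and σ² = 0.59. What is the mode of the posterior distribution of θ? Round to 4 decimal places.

Mode = exp(μ − σ²) = exp(-1.29) = 0.2753.
Mean = exp(μ + σ²/2) = exp(-0.405) = 0.6670.
This is the posterior mode — the MAP estimate.

0.2753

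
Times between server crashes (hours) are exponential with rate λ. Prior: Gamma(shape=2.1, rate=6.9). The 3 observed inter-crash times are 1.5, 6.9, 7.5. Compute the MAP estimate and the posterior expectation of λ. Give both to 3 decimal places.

λ_MAP = 0.180, E[λ|data] = 0.224

Σ times = 15.9. Posterior: Gamma(shape = 2.1+3 = 5.1, rate = 6.9+15.9 = 22.8).
Mode = (α−1)/β = 4.1/22.8 = 0.180.
Mean = α/β = 5.1/22.8 = 0.224.
Right-skewed posterior ⇒ mode < mean.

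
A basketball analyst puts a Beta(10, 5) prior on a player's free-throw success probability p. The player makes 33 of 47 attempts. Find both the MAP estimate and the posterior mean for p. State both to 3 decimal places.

Posterior: Beta(10+33, 5+14) = Beta(43, 19).
Mode = (43−1)/(43+19−2) = 42/60 = 0.700.
Mean = 43/(43+19) = 43/62 = 0.694.

p_MAP = 0.700, E[p|data] = 0.694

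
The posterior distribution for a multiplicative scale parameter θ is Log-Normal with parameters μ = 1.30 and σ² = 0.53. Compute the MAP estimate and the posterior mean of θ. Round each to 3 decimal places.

Mode = exp(μ − σ²) = exp(0.77) = 2.160.
Mean = exp(μ + σ²/2) = exp(1.565) = 4.783.

MAP = 2.160; posterior mean = 4.783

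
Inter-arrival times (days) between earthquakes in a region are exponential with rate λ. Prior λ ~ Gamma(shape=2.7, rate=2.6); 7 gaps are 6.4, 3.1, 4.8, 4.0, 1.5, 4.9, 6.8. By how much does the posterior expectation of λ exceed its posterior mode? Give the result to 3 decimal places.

0.029

Σ times = 31.5. Posterior: Gamma(shape = 2.7+7 = 9.7, rate = 2.6+31.5 = 34.1).
Mode = (α−1)/β = 8.7/34.1 = 0.255.
Mean = α/β = 9.7/34.1 = 0.284.
Difference = 0.284 − 0.255 = 0.029.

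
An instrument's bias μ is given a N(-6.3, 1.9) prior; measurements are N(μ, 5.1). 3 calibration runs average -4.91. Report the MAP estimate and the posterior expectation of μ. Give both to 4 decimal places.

Posterior for μ is Normal. Precision-weighted mean: (1/1.9·-6.3 + 3/5.1·-4.91) / (1/1.9 + 3/5.1) = -5.5664.
A Normal posterior is symmetric, so mode = mean.

MAP estimate = -5.5664, posterior expectation = -5.5664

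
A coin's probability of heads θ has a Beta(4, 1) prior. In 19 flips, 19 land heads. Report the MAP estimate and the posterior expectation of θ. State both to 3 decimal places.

Posterior: Beta(4+19, 1+0) = Beta(23, 1).
Since β = 1 ≤ 1 and α > 1, the Beta density is monotone increasing on [0,1]; the mode is at 1.
Mean = 23/(23+1) = 0.958.
Mode > mean: the posterior has a left tail.

MAP = 1.000; posterior mean = 0.958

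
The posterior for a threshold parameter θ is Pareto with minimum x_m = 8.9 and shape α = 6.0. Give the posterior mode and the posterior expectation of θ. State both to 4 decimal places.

The Pareto density is strictly decreasing on [x_m, ∞), so the mode is x_m = 8.9000.
Mean = α·x_m/(α−1) = 6.0·8.9/5.0 = 10.6800.

posterior mode = 8.9000, posterior expectation = 10.6800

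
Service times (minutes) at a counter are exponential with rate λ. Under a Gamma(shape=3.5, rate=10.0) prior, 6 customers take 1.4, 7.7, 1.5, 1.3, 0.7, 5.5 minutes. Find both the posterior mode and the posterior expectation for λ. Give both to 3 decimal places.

MAP = 0.302; posterior mean = 0.338

Σ times = 18.1. Posterior: Gamma(shape = 3.5+6 = 9.5, rate = 10.0+18.1 = 28.1).
Mode = (α−1)/β = 8.5/28.1 = 0.302.
Mean = α/β = 9.5/28.1 = 0.338.
Mean > mode: the posterior has a right tail.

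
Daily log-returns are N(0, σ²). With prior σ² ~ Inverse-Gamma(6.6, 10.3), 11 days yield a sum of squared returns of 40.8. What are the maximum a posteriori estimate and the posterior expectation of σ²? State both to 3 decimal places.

Posterior: Inverse-Gamma(shape = 6.6+11/2 = 12.1, scale = 10.3+40.8/2 = 30.7).
Mode = β/(α+1) = 30.7/13.1 = 2.344.
Mean = β/(α−1) = 30.7/11.1 = 2.766.
Right-skewed posterior ⇒ mode < mean.

maximum a posteriori estimate = 2.344, posterior expectation = 2.766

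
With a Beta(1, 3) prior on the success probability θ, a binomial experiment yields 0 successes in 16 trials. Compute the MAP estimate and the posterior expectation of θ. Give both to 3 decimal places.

MAP: 0.000. Posterior mean: 0.050.

Posterior: Beta(1+0, 3+16) = Beta(1, 19).
Since α = 1 ≤ 1 and β > 1, the Beta density is monotone decreasing on [0,1]; the mode is at 0.
Mean = 1/(1+19) = 0.050.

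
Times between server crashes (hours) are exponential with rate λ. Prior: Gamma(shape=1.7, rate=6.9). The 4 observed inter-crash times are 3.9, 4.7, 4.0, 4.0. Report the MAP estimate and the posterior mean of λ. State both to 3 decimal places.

MAP = 0.200, posterior mean = 0.243

Σ times = 16.6. Posterior: Gamma(shape = 1.7+4 = 5.7, rate = 6.9+16.6 = 23.5).
Mode = (α−1)/β = 4.7/23.5 = 0.200.
Mean = α/β = 5.7/23.5 = 0.243.
Right-skewed posterior ⇒ mode < mean.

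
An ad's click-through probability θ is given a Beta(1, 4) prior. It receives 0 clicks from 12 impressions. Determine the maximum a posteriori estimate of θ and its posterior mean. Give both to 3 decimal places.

Posterior: Beta(1+0, 4+12) = Beta(1, 16).
Since α = 1 ≤ 1 and β > 1, the Beta density is monotone decreasing on [0,1]; the mode is at 0.
Mean = 1/(1+16) = 0.059.

MAP = 0.000, posterior mean = 0.059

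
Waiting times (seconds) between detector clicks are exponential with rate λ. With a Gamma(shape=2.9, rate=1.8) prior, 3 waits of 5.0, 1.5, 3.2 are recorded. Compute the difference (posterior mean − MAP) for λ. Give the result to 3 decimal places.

0.087

Σ times = 9.7. Posterior: Gamma(shape = 2.9+3 = 5.9, rate = 1.8+9.7 = 11.5).
Mode = (α−1)/β = 4.9/11.5 = 0.426.
Mean = α/β = 5.9/11.5 = 0.513.
Difference = 0.513 − 0.426 = 0.087.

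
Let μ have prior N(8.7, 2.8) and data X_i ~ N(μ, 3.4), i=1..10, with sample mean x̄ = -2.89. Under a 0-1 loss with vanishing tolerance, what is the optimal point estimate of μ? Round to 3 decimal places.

-1.635

Posterior for μ is Normal. Precision-weighted mean: (1/2.8·8.7 + 10/3.4·-2.89) / (1/2.8 + 10/3.4) = -1.635.
A Normal posterior is symmetric, so mode = mean.
This is the posterior mode — the MAP estimate.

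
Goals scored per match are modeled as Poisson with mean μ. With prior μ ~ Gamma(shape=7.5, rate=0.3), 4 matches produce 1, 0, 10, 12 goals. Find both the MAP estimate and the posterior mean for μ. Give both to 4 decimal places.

Σ counts = 23. Posterior: Gamma(shape = 7.5+23 = 30.5, rate = 0.3+4 = 4.3).
Mode = (α−1)/β = 29.5/4.3 = 6.8605.
Mean = α/β = 30.5/4.3 = 7.0930.
The posterior is right-skewed, so the mean exceeds the mode.

MAP estimate = 6.8605, posterior mean = 7.0930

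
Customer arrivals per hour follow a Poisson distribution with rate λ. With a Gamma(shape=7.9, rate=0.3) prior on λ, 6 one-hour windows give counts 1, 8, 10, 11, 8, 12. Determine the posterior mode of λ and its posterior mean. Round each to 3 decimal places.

Σ counts = 50. Posterior: Gamma(shape = 7.9+50 = 57.9, rate = 0.3+6 = 6.3).
Mode = (α−1)/β = 56.9/6.3 = 9.032.
Mean = α/β = 57.9/6.3 = 9.190.

λ_MAP = 9.032, E[λ|data] = 9.190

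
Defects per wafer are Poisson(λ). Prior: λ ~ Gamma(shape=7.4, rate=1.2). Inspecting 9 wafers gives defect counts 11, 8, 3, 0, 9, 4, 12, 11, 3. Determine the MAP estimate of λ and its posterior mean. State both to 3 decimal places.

Σ counts = 61. Posterior: Gamma(shape = 7.4+61 = 68.4, rate = 1.2+9 = 10.2).
Mode = (α−1)/β = 67.4/10.2 = 6.608.
Mean = α/β = 68.4/10.2 = 6.706.

λ_MAP = 6.608, E[λ|data] = 6.706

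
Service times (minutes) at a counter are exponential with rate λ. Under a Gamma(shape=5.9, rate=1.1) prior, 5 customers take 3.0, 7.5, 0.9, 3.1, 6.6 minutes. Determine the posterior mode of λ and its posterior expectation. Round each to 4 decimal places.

MAP: 0.4459. Posterior mean: 0.4910.

Σ times = 21.1. Posterior: Gamma(shape = 5.9+5 = 10.9, rate = 1.1+21.1 = 22.2).
Mode = (α−1)/β = 9.9/22.2 = 0.4459.
Mean = α/β = 10.9/22.2 = 0.4910.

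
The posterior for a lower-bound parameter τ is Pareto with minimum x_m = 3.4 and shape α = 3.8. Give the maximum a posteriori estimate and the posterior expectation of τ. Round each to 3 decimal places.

MAP = 3.400, posterior mean = 4.614

The Pareto density is strictly decreasing on [x_m, ∞), so the mode is x_m = 3.400.
Mean = α·x_m/(α−1) = 3.8·3.4/2.8 = 4.614.
Right-skewed posterior ⇒ mode < mean.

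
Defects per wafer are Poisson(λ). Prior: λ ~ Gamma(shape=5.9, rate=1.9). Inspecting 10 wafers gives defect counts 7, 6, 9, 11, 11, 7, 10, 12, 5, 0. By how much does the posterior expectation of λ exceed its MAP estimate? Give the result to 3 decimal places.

Σ counts = 78. Posterior: Gamma(shape = 5.9+78 = 83.9, rate = 1.9+10 = 11.9).
Mode = (α−1)/β = 82.9/11.9 = 6.966.
Mean = α/β = 83.9/11.9 = 7.050.
Difference = 7.050 − 6.966 = 0.084.
Right-skewed posterior ⇒ mode < mean.

0.084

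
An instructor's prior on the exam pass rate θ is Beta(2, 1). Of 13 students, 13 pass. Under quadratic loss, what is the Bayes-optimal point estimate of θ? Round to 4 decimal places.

Posterior: Beta(2+13, 1+0) = Beta(15, 1).
Since β = 1 ≤ 1 and α > 1, the Beta density is monotone increasing on [0,1]; the mode is at 1.
Mean = 15/(15+1) = 0.9375.
Quadratic loss ⇒ the optimal estimator is the posterior mean.

0.9375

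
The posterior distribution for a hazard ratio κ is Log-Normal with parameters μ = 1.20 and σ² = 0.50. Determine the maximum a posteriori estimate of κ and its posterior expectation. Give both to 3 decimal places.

Mode = exp(μ − σ²) = exp(0.70) = 2.014.
Mean = exp(μ + σ²/2) = exp(1.450) = 4.263.

MAP = 2.014, posterior mean = 4.263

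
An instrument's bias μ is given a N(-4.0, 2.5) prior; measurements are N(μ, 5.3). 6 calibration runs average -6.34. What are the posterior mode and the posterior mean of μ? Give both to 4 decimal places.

MAP = -5.7291; posterior mean = -5.7291

Posterior for μ is Normal. Precision-weighted mean: (1/2.5·-4.0 + 6/5.3·-6.34) / (1/2.5 + 6/5.3) = -5.7291.
A Normal posterior is symmetric, so mode = mean.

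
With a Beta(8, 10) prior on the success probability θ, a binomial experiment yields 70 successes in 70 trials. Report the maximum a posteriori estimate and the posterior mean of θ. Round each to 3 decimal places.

MAP: 0.895. Posterior mean: 0.886.

Posterior: Beta(8+70, 10+0) = Beta(78, 10).
Mode = (78−1)/(78+10−2) = 77/86 = 0.895.
Mean = 78/(78+10) = 78/88 = 0.886.
Left-skewed posterior ⇒ mean < mode.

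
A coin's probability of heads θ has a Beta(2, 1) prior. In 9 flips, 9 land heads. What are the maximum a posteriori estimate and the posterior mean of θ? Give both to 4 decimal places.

Posterior: Beta(2+9, 1+0) = Beta(11, 1).
Since β = 1 ≤ 1 and α > 1, the Beta density is monotone increasing on [0,1]; the mode is at 1.
Mean = 11/(11+1) = 0.9167.

MAP = 1.0000, posterior mean = 0.9167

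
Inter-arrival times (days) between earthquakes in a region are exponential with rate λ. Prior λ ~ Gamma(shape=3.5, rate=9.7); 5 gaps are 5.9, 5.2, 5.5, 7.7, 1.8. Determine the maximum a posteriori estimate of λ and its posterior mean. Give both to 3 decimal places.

MAP = 0.209; posterior mean = 0.237

Σ times = 26.1. Posterior: Gamma(shape = 3.5+5 = 8.5, rate = 9.7+26.1 = 35.8).
Mode = (α−1)/β = 7.5/35.8 = 0.209.
Mean = α/β = 8.5/35.8 = 0.237.
The mean is pulled above the mode by the posterior's right skew.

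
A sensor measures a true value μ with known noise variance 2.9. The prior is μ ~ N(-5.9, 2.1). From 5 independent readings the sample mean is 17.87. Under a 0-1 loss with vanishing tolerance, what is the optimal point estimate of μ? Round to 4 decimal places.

Posterior for μ is Normal. Precision-weighted mean: (1/2.1·-5.9 + 5/2.9·17.87) / (1/2.1 + 5/2.9) = 12.7257.
A Normal posterior is symmetric, so mode = mean.
This is the posterior mode — the MAP estimate.

12.7257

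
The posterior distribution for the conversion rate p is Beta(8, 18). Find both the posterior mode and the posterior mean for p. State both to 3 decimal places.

p_MAP = 0.292, E[p|data] = 0.308

Mode = (8−1)/(8+18−2) = 7/24 = 0.292.
Mean = 8/(8+18) = 8/26 = 0.308.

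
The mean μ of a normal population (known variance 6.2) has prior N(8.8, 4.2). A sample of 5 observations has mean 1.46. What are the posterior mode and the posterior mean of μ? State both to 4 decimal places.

Posterior for μ is Normal. Precision-weighted mean: (1/4.2·8.8 + 5/6.2·1.46) / (1/4.2 + 5/6.2) = 3.1331.
A Normal posterior is symmetric, so mode = mean.

MAP = 3.1331, posterior mean = 3.1331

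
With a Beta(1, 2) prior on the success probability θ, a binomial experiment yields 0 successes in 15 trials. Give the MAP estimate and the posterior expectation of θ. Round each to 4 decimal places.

θ_MAP = 0.0000, E[θ|data] = 0.0556

Posterior: Beta(1+0, 2+15) = Beta(1, 17).
Since α = 1 ≤ 1 and β > 1, the Beta density is monotone decreasing on [0,1]; the mode is at 0.
Mean = 1/(1+17) = 0.0556.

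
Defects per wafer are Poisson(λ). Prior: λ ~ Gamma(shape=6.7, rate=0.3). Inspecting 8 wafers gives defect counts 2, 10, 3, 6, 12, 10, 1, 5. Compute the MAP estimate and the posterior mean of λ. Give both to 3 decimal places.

Σ counts = 49. Posterior: Gamma(shape = 6.7+49 = 55.7, rate = 0.3+8 = 8.3).
Mode = (α−1)/β = 54.7/8.3 = 6.590.
Mean = α/β = 55.7/8.3 = 6.711.

MAP estimate = 6.590, posterior mean = 6.711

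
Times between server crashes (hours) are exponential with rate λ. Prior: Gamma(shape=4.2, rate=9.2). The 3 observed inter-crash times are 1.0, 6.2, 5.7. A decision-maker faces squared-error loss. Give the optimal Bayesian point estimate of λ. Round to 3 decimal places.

0.326

Σ times = 12.9. Posterior: Gamma(shape = 4.2+3 = 7.2, rate = 9.2+12.9 = 22.1).
Mode = (α−1)/β = 6.2/22.1 = 0.281.
Mean = α/β = 7.2/22.1 = 0.326.
Squared-error loss ⇒ the optimal estimator is the posterior mean.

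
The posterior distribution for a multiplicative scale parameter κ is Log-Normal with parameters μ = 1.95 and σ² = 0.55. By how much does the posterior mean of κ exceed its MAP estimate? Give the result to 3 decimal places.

Mode = exp(μ − σ²) = exp(1.40) = 4.055.
Mean = exp(μ + σ²/2) = exp(2.225) = 9.253.
Difference = 9.253 − 4.055 = 5.198.

5.198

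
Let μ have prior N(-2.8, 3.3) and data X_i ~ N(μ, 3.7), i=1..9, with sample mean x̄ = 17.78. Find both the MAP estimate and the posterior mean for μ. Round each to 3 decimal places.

Posterior for μ is Normal. Precision-weighted mean: (1/3.3·-2.8 + 9/3.7·17.78) / (1/3.3 + 9/3.7) = 15.500.
A Normal posterior is symmetric, so mode = mean.

MAP = 15.500, posterior mean = 15.500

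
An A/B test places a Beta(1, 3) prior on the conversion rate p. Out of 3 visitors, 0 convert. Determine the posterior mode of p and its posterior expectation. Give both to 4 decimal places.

MAP: 0.0000. Posterior mean: 0.1429.

Posterior: Beta(1+0, 3+3) = Beta(1, 6).
Since α = 1 ≤ 1 and β > 1, the Beta density is monotone decreasing on [0,1]; the mode is at 0.
Mean = 1/(1+6) = 0.1429.
Mean > mode: the posterior has a right tail.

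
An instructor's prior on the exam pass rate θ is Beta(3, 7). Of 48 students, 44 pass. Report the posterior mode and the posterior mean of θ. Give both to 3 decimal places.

MAP = 0.821, posterior mean = 0.810

Posterior: Beta(3+44, 7+4) = Beta(47, 11).
Mode = (47−1)/(47+11−2) = 46/56 = 0.821.
Mean = 47/(47+11) = 47/58 = 0.810.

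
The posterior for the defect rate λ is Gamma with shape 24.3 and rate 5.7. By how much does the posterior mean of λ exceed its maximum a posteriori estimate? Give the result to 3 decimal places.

0.175

Mode = (α−1)/β = 23.3/5.7 = 4.088.
Mean = α/β = 24.3/5.7 = 4.263.
Difference = 4.263 − 4.088 = 0.175.
The mean is pulled above the mode by the posterior's right skew.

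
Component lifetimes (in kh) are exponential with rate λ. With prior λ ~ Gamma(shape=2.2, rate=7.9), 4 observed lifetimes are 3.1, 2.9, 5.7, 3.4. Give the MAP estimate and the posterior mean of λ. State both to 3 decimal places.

λ_MAP = 0.226, E[λ|data] = 0.270

Σ times = 15.1. Posterior: Gamma(shape = 2.2+4 = 6.2, rate = 7.9+15.1 = 23.0).
Mode = (α−1)/β = 5.2/23.0 = 0.226.
Mean = α/β = 6.2/23.0 = 0.270.
Mean > mode: the posterior has a right tail.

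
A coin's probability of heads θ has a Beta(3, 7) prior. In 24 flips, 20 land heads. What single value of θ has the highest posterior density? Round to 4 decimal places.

Posterior: Beta(3+20, 7+4) = Beta(23, 11).
Mode = (23−1)/(23+11−2) = 22/32 = 0.6875.
Mean = 23/(23+11) = 23/34 = 0.6765.
This is the posterior mode — the MAP estimate.

0.6875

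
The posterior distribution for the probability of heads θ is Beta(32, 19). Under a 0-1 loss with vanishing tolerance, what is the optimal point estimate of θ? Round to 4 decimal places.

Mode = (32−1)/(32+19−2) = 31/49 = 0.6327.
Mean = 32/(32+19) = 32/51 = 0.6275.
This is the posterior mode — the MAP estimate.

0.6327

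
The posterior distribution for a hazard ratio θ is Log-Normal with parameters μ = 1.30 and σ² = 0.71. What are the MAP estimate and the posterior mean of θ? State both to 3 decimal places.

Mode = exp(μ − σ²) = exp(0.59) = 1.804.
Mean = exp(μ + σ²/2) = exp(1.655) = 5.233.

θ_MAP = 1.804, E[θ|data] = 5.233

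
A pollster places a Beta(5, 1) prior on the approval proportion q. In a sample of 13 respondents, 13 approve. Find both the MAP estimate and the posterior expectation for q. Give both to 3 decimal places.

Posterior: Beta(5+13, 1+0) = Beta(18, 1).
Since β = 1 ≤ 1 and α > 1, the Beta density is monotone increasing on [0,1]; the mode is at 1.
Mean = 18/(18+1) = 0.947.

MAP = 1.000; posterior mean = 0.947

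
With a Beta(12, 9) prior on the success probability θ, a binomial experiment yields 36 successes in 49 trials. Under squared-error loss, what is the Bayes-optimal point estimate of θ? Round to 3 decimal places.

0.686

Posterior: Beta(12+36, 9+13) = Beta(48, 22).
Mode = (48−1)/(48+22−2) = 47/68 = 0.691.
Mean = 48/(48+22) = 48/70 = 0.686.
Squared-error loss ⇒ the optimal estimator is the posterior mean.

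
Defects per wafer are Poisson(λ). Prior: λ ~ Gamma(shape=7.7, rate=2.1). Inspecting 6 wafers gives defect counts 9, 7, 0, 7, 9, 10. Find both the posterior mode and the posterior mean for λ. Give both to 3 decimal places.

Σ counts = 42. Posterior: Gamma(shape = 7.7+42 = 49.7, rate = 2.1+6 = 8.1).
Mode = (α−1)/β = 48.7/8.1 = 6.012.
Mean = α/β = 49.7/8.1 = 6.136.

MAP = 6.012, posterior mean = 6.136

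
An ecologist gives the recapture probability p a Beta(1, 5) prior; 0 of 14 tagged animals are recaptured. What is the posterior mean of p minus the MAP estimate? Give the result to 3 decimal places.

0.050

Posterior: Beta(1+0, 5+14) = Beta(1, 19).
Since α = 1 ≤ 1 and β > 1, the Beta density is monotone decreasing on [0,1]; the mode is at 0.
Mean = 1/(1+19) = 0.050.
Difference = 0.050 − 0.000 = 0.050.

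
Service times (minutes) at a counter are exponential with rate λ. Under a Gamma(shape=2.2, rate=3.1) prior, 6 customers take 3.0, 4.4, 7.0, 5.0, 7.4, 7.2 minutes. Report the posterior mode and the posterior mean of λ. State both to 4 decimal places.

Σ times = 34.0. Posterior: Gamma(shape = 2.2+6 = 8.2, rate = 3.1+34.0 = 37.1).
Mode = (α−1)/β = 7.2/37.1 = 0.1941.
Mean = α/β = 8.2/37.1 = 0.2210.
The posterior is right-skewed, so the mean exceeds the mode.

posterior mode = 0.1941, posterior mean = 0.2210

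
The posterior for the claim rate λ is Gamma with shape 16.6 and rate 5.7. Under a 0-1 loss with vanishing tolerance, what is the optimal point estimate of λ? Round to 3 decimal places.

2.737

Mode = (α−1)/β = 15.6/5.7 = 2.737.
Mean = α/β = 16.6/5.7 = 2.912.
This is the posterior mode — the MAP estimate.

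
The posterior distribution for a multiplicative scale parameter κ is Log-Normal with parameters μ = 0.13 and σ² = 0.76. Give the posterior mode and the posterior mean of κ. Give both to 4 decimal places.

MAP = 0.5326, posterior mean = 1.6653

Mode = exp(μ − σ²) = exp(-0.63) = 0.5326.
Mean = exp(μ + σ²/2) = exp(0.510) = 1.6653.
The posterior is right-skewed, so the mean exceeds the mode.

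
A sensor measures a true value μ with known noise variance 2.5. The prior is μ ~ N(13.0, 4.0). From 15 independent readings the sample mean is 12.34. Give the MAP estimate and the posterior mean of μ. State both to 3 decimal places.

MAP = 12.366; posterior mean = 12.366

Posterior for μ is Normal. Precision-weighted mean: (1/4.0·13.0 + 15/2.5·12.34) / (1/4.0 + 15/2.5) = 12.366.
A Normal posterior is symmetric, so mode = mean.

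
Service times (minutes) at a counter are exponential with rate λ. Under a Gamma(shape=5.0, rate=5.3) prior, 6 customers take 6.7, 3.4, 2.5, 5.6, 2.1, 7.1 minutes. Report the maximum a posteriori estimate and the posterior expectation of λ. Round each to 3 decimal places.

MAP = 0.306; posterior mean = 0.336

Σ times = 27.4. Posterior: Gamma(shape = 5.0+6 = 11.0, rate = 5.3+27.4 = 32.7).
Mode = (α−1)/β = 10.0/32.7 = 0.306.
Mean = α/β = 11.0/32.7 = 0.336.
Right-skewed posterior ⇒ mode < mean.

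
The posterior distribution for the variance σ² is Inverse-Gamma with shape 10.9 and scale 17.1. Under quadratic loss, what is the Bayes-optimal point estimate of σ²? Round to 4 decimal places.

Mode = β/(α+1) = 17.1/11.9 = 1.4370.
Mean = β/(α−1) = 17.1/9.9 = 1.7273.
Quadratic loss ⇒ the optimal estimator is the posterior mean.

1.7273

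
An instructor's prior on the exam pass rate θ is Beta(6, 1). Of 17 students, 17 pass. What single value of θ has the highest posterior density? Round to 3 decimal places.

Posterior: Beta(6+17, 1+0) = Beta(23, 1).
Since β = 1 ≤ 1 and α > 1, the Beta density is monotone increasing on [0,1]; the mode is at 1.
Mean = 23/(23+1) = 0.958.
This is the posterior mode — the MAP estimate.

1.000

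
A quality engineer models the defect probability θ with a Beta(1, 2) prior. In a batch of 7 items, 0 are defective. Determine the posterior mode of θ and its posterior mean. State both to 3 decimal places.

Posterior: Beta(1+0, 2+7) = Beta(1, 9).
Since α = 1 ≤ 1 and β > 1, the Beta density is monotone decreasing on [0,1]; the mode is at 0.
Mean = 1/(1+9) = 0.100.
Mean > mode: the posterior has a right tail.

MAP = 0.000, posterior mean = 0.100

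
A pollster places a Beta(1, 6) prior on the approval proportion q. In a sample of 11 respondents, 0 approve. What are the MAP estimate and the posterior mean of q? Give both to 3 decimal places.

MAP: 0.000. Posterior mean: 0.056.

Posterior: Beta(1+0, 6+11) = Beta(1, 17).
Since α = 1 ≤ 1 and β > 1, the Beta density is monotone decreasing on [0,1]; the mode is at 0.
Mean = 1/(1+17) = 0.056.
Mean > mode: the posterior has a right tail.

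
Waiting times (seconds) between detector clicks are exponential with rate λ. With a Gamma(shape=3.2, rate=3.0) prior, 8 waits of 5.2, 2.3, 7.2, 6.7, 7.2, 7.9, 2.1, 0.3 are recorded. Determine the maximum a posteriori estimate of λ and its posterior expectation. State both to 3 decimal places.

Σ times = 38.9. Posterior: Gamma(shape = 3.2+8 = 11.2, rate = 3.0+38.9 = 41.9).
Mode = (α−1)/β = 10.2/41.9 = 0.243.
Mean = α/β = 11.2/41.9 = 0.267.

MAP = 0.243, posterior mean = 0.267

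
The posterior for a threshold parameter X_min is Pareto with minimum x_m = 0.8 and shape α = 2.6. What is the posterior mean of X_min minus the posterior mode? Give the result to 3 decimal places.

0.500

The Pareto density is strictly decreasing on [x_m, ∞), so the mode is x_m = 0.800.
Mean = α·x_m/(α−1) = 2.6·0.8/1.6 = 1.300.
Difference = 1.300 − 0.800 = 0.500.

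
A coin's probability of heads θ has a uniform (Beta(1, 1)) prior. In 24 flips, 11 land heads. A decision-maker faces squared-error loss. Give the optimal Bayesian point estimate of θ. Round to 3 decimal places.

0.462

Posterior: Beta(1+11, 1+13) = Beta(12, 14).
Mode = (12−1)/(12+14−2) = 11/24 = 0.458.
Mean = 12/(12+14) = 12/26 = 0.462.
Squared-error loss ⇒ the optimal estimator is the posterior mean.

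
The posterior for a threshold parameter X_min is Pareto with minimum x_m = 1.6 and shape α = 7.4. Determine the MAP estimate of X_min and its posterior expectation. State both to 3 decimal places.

The Pareto density is strictly decreasing on [x_m, ∞), so the mode is x_m = 1.600.
Mean = α·x_m/(α−1) = 7.4·1.6/6.4 = 1.850.
Right-skewed posterior ⇒ mode < mean.

X_min_MAP = 1.600, E[X_min|data] = 1.850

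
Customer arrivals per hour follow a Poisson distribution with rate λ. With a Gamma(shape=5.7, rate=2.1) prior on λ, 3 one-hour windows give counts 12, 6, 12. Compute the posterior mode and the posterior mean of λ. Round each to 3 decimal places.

Σ counts = 30. Posterior: Gamma(shape = 5.7+30 = 35.7, rate = 2.1+3 = 5.1).
Mode = (α−1)/β = 34.7/5.1 = 6.804.
Mean = α/β = 35.7/5.1 = 7.000.

posterior mode = 6.804, posterior mean = 7.000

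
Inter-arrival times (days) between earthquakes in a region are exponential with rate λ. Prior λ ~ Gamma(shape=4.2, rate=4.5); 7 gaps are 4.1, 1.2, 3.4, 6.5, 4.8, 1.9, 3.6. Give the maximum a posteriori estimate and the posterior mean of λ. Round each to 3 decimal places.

maximum a posteriori estimate = 0.340, posterior mean = 0.373

Σ times = 25.5. Posterior: Gamma(shape = 4.2+7 = 11.2, rate = 4.5+25.5 = 30.0).
Mode = (α−1)/β = 10.2/30.0 = 0.340.
Mean = α/β = 11.2/30.0 = 0.373.
Mean > mode: the posterior has a right tail.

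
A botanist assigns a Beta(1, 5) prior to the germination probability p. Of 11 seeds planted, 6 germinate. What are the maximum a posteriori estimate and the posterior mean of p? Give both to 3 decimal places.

Posterior: Beta(1+6, 5+5) = Beta(7, 10).
Mode = (7−1)/(7+10−2) = 6/15 = 0.400.
Mean = 7/(7+10) = 7/17 = 0.412.
The mean is pulled above the mode by the posterior's right skew.

maximum a posteriori estimate = 0.400, posterior mean = 0.412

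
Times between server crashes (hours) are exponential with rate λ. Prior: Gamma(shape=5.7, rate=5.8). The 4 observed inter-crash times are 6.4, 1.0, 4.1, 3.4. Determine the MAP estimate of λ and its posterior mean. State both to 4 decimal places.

MAP: 0.4203. Posterior mean: 0.4686.

Σ times = 14.9. Posterior: Gamma(shape = 5.7+4 = 9.7, rate = 5.8+14.9 = 20.7).
Mode = (α−1)/β = 8.7/20.7 = 0.4203.
Mean = α/β = 9.7/20.7 = 0.4686.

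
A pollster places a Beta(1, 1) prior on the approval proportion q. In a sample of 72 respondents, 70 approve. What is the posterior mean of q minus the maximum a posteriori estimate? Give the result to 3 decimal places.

Posterior: Beta(1+70, 1+2) = Beta(71, 3).
Mode = (71−1)/(71+3−2) = 70/72 = 0.972.
With a flat prior the MAP equals the MLE, 70/72.
Mean = 71/(71+3) = 71/74 = 0.959.
Difference = 0.959 − 0.972 = -0.013.
Mode > mean: the posterior has a left tail.

-0.013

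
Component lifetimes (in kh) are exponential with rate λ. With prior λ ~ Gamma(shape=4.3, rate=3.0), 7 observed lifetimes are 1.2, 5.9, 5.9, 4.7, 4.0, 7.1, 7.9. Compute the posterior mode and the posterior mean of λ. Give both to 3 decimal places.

λ_MAP = 0.259, E[λ|data] = 0.285

Σ times = 36.7. Posterior: Gamma(shape = 4.3+7 = 11.3, rate = 3.0+36.7 = 39.7).
Mode = (α−1)/β = 10.3/39.7 = 0.259.
Mean = α/β = 11.3/39.7 = 0.285.
Mean > mode: the posterior has a right tail.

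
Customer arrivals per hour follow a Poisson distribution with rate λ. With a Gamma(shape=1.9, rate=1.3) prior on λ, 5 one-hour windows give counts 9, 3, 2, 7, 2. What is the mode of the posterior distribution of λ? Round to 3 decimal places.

Σ counts = 23. Posterior: Gamma(shape = 1.9+23 = 24.9, rate = 1.3+5 = 6.3).
Mode = (α−1)/β = 23.9/6.3 = 3.794.
Mean = α/β = 24.9/6.3 = 3.952.
This is the posterior mode — the MAP estimate.

3.794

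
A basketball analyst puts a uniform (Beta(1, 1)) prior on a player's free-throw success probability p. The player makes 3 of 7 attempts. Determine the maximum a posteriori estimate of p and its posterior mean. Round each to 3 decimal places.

Posterior: Beta(1+3, 1+4) = Beta(4, 5).
Mode = (4−1)/(4+5−2) = 3/7 = 0.429.
Mean = 4/(4+5) = 4/9 = 0.444.

p_MAP = 0.429, E[p|data] = 0.444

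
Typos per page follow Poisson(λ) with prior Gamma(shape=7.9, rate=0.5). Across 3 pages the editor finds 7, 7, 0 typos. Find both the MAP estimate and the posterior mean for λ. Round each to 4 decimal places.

MAP estimate = 5.9714, posterior mean = 6.2571

Σ counts = 14. Posterior: Gamma(shape = 7.9+14 = 21.9, rate = 0.5+3 = 3.5).
Mode = (α−1)/β = 20.9/3.5 = 5.9714.
Mean = α/β = 21.9/3.5 = 6.2571.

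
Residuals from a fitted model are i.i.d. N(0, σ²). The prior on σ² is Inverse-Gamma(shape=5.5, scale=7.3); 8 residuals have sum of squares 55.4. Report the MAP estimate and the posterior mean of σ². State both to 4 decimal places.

MAP estimate = 3.3333, posterior mean = 4.1176

Posterior: Inverse-Gamma(shape = 5.5+8/2 = 9.5, scale = 7.3+55.4/2 = 35.0).
Mode = β/(α+1) = 35.0/10.5 = 3.3333.
Mean = β/(α−1) = 35.0/8.5 = 4.1176.
Mean > mode: the posterior has a right tail.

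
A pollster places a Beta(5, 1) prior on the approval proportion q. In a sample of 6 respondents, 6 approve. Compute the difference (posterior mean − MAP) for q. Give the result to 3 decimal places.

-0.083

Posterior: Beta(5+6, 1+0) = Beta(11, 1).
Since β = 1 ≤ 1 and α > 1, the Beta density is monotone increasing on [0,1]; the mode is at 1.
Mean = 11/(11+1) = 0.917.
Difference = 0.917 − 1.000 = -0.083.
Mode > mean: the posterior has a left tail.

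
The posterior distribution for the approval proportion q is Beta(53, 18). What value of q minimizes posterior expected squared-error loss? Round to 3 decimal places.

Mode = (53−1)/(53+18−2) = 52/69 = 0.754.
Mean = 53/(53+18) = 53/71 = 0.746.
Squared-error loss ⇒ the optimal estimator is the posterior mean.

0.746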